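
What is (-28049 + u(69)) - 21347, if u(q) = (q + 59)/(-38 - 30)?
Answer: -839764/17 ≈ -49398.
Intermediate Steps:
u(q) = -59/68 - q/68 (u(q) = (59 + q)/(-68) = (59 + q)*(-1/68) = -59/68 - q/68)
(-28049 + u(69)) - 21347 = (-28049 + (-59/68 - 1/68*69)) - 21347 = (-28049 + (-59/68 - 69/68)) - 21347 = (-28049 - 32/17) - 21347 = -476865/17 - 21347 = -839764/17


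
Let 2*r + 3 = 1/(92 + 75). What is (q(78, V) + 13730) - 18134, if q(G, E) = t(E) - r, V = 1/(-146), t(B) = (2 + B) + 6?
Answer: -107146939/24382 ≈ -4394.5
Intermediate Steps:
t(B) = 8 + B
r = -250/167 (r = -3/2 + 1/(2*(92 + 75)) = -3/2 + (1/2)/167 = -3/2 + (1/2)*(1/167) = -3/2 + 1/334 = -250/167 ≈ -1.4970)
V = -1/146 ≈ -0.0068493
q(G, E) = 1586/167 + E (q(G, E) = (8 + E) - 1*(-250/167) = (8 + E) + 250/167 = 1586/167 + E)
(q(78, V) + 13730) - 18134 = ((1586/167 - 1/146) + 13730) - 18134 = (231389/24382 + 13730) - 18134 = 334996249/24382 - 18134 = -107146939/24382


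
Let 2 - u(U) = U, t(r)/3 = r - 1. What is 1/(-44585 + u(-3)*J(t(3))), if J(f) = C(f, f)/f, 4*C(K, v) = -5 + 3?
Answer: -12/535025 ≈ -2.2429e-5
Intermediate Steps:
t(r) = -3 + 3*r (t(r) = 3*(r - 1) = 3*(-1 + r) = -3 + 3*r)
u(U) = 2 - U
C(K, v) = -1/2 (C(K, v) = (-5 + 3)/4 = (1/4)*(-2) = -1/2)
J(f) = -1/(2*f)
1/(-44585 + u(-3)*J(t(3))) = 1/(-44585 + (2 - 1*(-3))*(-1/(2*(-3 + 3*3)))) = 1/(-44585 + (2 + 3)*(-1/(2*(-3 + 9)))) = 1/(-44585 + 5*(-1/2/6)) = 1/(-44585 + 5*(-1/2*1/6)) = 1/(-44585 + 5*(-1/12)) = 1/(-44585 - 5/12) = 1/(-535025/12) = -12/535025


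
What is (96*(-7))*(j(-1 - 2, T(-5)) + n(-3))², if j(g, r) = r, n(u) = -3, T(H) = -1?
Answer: -10752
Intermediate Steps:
(96*(-7))*(j(-1 - 2, T(-5)) + n(-3))² = (96*(-7))*(-1 - 3)² = -672*(-4)² = -672*16 = -10752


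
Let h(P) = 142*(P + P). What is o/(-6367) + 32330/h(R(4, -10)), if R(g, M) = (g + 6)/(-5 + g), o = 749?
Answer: -20797227/1808228 ≈ -11.501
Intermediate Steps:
R(g, M) = (6 + g)/(-5 + g)
h(P) = 284*P (h(P) = 142*(2*P) = 284*P)
o/(-6367) + 32330/h(R(4, -10)) = 749/(-6367) + 32330/((284*((6 + 4)/(-5 + 4)))) = 749*(-1/6367) + 32330/((284*(10/(-1)))) = -749/6367 + 32330/((284*(-1*10))) = -749/6367 + 32330/((284*(-10))) = -749/6367 + 32330/(-2840) = -749/6367 + 32330*(-1/2840) = -749/6367 - 3233/284 = -20797227/1808228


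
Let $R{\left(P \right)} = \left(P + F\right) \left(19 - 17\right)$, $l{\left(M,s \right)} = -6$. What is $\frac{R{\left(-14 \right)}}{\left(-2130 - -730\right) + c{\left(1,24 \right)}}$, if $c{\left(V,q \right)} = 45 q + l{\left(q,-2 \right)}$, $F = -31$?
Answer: $\frac{45}{163} \approx 0.27607$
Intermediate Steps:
$c{\left(V,q \right)} = -6 + 45 q$ ($c{\left(V,q \right)} = 45 q - 6 = -6 + 45 q$)
$R{\left(P \right)} = -62 + 2 P$ ($R{\left(P \right)} = \left(P - 31\right) \left(19 - 17\right) = \left(-31 + P\right) 2 = -62 + 2 P$)
$\frac{R{\left(-14 \right)}}{\left(-2130 - -730\right) + c{\left(1,24 \right)}} = \frac{-62 + 2 \left(-14\right)}{\left(-2130 - -730\right) + \left(-6 + 45 \cdot 24\right)} = \frac{-62 - 28}{\left(-2130 + 730\right) + \left(-6 + 1080\right)} = - \frac{90}{-1400 + 1074} = - \frac{90}{-326} = \left(-90\right) \left(- \frac{1}{326}\right) = \frac{45}{163}$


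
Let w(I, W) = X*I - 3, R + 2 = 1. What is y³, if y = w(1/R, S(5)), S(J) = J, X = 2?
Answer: -125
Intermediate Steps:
R = -1 (R = -2 + 1 = -1)
w(I, W) = -3 + 2*I (w(I, W) = 2*I - 3 = -3 + 2*I)
y = -5 (y = -3 + 2/(-1) = -3 + 2*(-1) = -3 - 2 = -5)
y³ = (-5)³ = -125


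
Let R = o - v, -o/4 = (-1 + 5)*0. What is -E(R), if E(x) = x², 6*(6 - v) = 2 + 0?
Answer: -289/9 ≈ -32.111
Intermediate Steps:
o = 0 (o = -4*(-1 + 5)*0 = -16*0 = -4*0 = 0)
v = 17/3 (v = 6 - (2 + 0)/6 = 6 - ⅙*2 = 6 - ⅓ = 17/3 ≈ 5.6667)
R = -17/3 (R = 0 - 1*17/3 = 0 - 17/3 = -17/3 ≈ -5.6667)
-E(R) = -(-17/3)² = -1*289/9 = -289/9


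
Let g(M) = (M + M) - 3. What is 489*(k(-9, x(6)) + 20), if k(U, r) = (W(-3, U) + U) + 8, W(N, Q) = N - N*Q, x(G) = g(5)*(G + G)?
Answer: -5379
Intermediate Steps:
g(M) = -3 + 2*M (g(M) = 2*M - 3 = -3 + 2*M)
x(G) = 14*G (x(G) = (-3 + 2*5)*(G + G) = (-3 + 10)*(2*G) = 7*(2*G) = 14*G)
W(N, Q) = N - N*Q
k(U, r) = 5 + 4*U (k(U, r) = (-3*(1 - U) + U) + 8 = ((-3 + 3*U) + U) + 8 = (-3 + 4*U) + 8 = 5 + 4*U)
489*(k(-9, x(6)) + 20) = 489*((5 + 4*(-9)) + 20) = 489*((5 - 36) + 20) = 489*(-31 + 20) = 489*(-11) = -5379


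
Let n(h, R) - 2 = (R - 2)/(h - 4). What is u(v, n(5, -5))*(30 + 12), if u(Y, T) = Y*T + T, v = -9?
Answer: 1680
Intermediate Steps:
n(h, R) = 2 + (-2 + R)/(-4 + h) (n(h, R) = 2 + (R - 2)/(h - 4) = 2 + (-2 + R)/(-4 + h))
u(Y, T) = T + T*Y (u(Y, T) = T*Y + T = T + T*Y)
u(v, n(5, -5))*(30 + 12) = (((-10 - 5 + 2*5)/(-4 + 5))*(1 - 9))*(30 + 12) = (((-10 - 5 + 10)/1)*(-8))*42 = ((1*(-5))*(-8))*42 = -5*(-8)*42 = 40*42 = 1680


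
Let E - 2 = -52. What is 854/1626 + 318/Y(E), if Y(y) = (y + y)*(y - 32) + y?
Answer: 1869292/3312975 ≈ 0.56423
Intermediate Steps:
E = -50 (E = 2 - 52 = -50)
Y(y) = y + 2*y*(-32 + y) (Y(y) = (2*y)*(-32 + y) + y = 2*y*(-32 + y) + y = y + 2*y*(-32 + y))
854/1626 + 318/Y(E) = 854/1626 + 318/((-50*(-63 + 2*(-50)))) = 854*(1/1626) + 318/((-50*(-63 - 100))) = 427/813 + 318/((-50*(-163))) = 427/813 + 318/8150 = 427/813 + 318*(1/8150) = 427/813 + 159/4075 = 1869292/3312975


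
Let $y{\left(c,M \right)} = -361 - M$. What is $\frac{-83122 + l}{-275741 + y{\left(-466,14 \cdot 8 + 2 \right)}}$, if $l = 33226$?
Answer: $\frac{2079}{11509} \approx 0.18064$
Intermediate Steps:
$\frac{-83122 + l}{-275741 + y{\left(-466,14 \cdot 8 + 2 \right)}} = \frac{-83122 + 33226}{-275741 - \left(363 + 112\right)} = - \frac{49896}{-275741 - 475} = - \frac{49896}{-276216} = \left(-49896\right) \left(- \frac{1}{276216}\right) = \frac{2079}{11509}$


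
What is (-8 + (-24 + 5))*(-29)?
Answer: 783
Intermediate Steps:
(-8 + (-24 + 5))*(-29) = (-8 - 19)*(-29) = -27*(-29) = 783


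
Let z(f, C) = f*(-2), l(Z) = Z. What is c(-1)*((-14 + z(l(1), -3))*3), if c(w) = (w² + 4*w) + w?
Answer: 192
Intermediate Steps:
z(f, C) = -2*f
c(w) = w² + 5*w
c(-1)*((-14 + z(l(1), -3))*3) = (-(5 - 1))*((-14 - 2*1)*3) = (-1*4)*((-14 - 2)*3) = -(-64)*3 = -4*(-48) = 192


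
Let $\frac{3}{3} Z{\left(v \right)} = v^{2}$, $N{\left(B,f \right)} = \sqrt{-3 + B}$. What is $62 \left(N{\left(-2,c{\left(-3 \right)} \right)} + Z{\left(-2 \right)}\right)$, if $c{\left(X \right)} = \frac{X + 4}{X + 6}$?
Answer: $248 + 62 i \sqrt{5} \approx 248.0 + 138.64 i$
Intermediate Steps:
$c{\left(X \right)} = \frac{4 + X}{6 + X}$
$Z{\left(v \right)} = v^{2}$
$62 \left(N{\left(-2,c{\left(-3 \right)} \right)} + Z{\left(-2 \right)}\right) = 62 \left(\sqrt{-3 - 2} + \left(-2\right)^{2}\right) = 62 \left(\sqrt{-5} + 4\right) = 62 \left(i \sqrt{5} + 4\right) = 62 \left(4 + i \sqrt{5}\right) = 248 + 62 i \sqrt{5}$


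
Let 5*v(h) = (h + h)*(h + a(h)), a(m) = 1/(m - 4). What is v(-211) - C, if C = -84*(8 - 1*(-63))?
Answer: 25555752/1075 ≈ 23773.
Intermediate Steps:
a(m) = 1/(-4 + m)
v(h) = 2*h*(h + 1/(-4 + h))/5 (v(h) = ((h + h)*(h + 1/(-4 + h)))/5 = ((2*h)*(h + 1/(-4 + h)))/5 = (2*h*(h + 1/(-4 + h)))/5 = 2*h*(h + 1/(-4 + h))/5)
C = -5964 (C = -84*(8 + 63) = -84*71 = -5964)
v(-211) - C = (2/5)*(-211)*(1 - 211*(-4 - 211))/(-4 - 211) - 1*(-5964) = (2/5)*(-211)*(1 - 211*(-215))/(-215) + 5964 = (2/5)*(-211)*(-1/215)*(1 + 45365) + 5964 = (2/5)*(-211)*(-1/215)*45366 + 5964 = 19144452/1075 + 5964 = 25555752/1075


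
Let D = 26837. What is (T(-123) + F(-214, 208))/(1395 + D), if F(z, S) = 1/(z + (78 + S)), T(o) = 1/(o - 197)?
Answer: 31/81308160 ≈ 3.8127e-7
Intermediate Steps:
T(o) = 1/(-197 + o)
F(z, S) = 1/(78 + S + z)
(T(-123) + F(-214, 208))/(1395 + D) = (1/(-197 - 123) + 1/(78 + 208 - 214))/(1395 + 26837) = (1/(-320) + 1/72)/28232 = (-1/320 + 1/72)*(1/28232) = (31/2880)*(1/28232) = 31/81308160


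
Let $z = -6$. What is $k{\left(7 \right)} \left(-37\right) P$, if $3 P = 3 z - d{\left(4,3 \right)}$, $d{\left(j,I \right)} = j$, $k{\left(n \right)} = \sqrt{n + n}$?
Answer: $\frac{814 \sqrt{14}}{3} \approx 1015.2$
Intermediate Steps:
$k{\left(n \right)} = \sqrt{2} \sqrt{n}$ ($k{\left(n \right)} = \sqrt{2 n} = \sqrt{2} \sqrt{n}$)
$P = - \frac{22}{3}$ ($P = \frac{3 \left(-6\right) - 4}{3} = \frac{-18 - 4}{3} = \frac{1}{3} \left(-22\right) = - \frac{22}{3} \approx -7.3333$)
$k{\left(7 \right)} \left(-37\right) P = \sqrt{2} \sqrt{7} \left(-37\right) \left(- \frac{22}{3}\right) = \sqrt{14} \left(-37\right) \left(- \frac{22}{3}\right) = - 37 \sqrt{14} \left(- \frac{22}{3}\right) = \frac{814 \sqrt{14}}{3}$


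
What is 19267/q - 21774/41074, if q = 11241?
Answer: 273305612/230856417 ≈ 1.1839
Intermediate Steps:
19267/q - 21774/41074 = 19267/11241 - 21774/41074 = 19267*(1/11241) - 21774*1/41074 = 19267/11241 - 10887/20537 = 273305612/230856417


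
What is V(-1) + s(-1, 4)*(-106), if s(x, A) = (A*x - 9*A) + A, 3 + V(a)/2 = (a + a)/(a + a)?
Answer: 3812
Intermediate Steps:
V(a) = -4 (V(a) = -6 + 2*((a + a)/(a + a)) = -6 + 2*((2*a)/((2*a))) = -6 + 2*((2*a)*(1/(2*a))) = -6 + 2*1 = -6 + 2 = -4)
s(x, A) = -8*A + A*x (s(x, A) = (-9*A + A*x) + A = -8*A + A*x)
V(-1) + s(-1, 4)*(-106) = -4 + (4*(-8 - 1))*(-106) = -4 + (4*(-9))*(-106) = -4 - 36*(-106) = -4 + 3816 = 3812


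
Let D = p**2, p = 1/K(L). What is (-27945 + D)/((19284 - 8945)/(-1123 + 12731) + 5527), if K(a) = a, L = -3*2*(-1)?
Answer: -6967702/1378305 ≈ -5.0553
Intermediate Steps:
L = 6 (L = -6*(-1) = 6)
p = 1/6 ≈ 0.16667
D = 1/36 (D = (1/6)**2 = 1/36 ≈ 0.027778)
(-27945 + D)/((19284 - 8945)/(-1123 + 12731) + 5527) = (-27945 + 1/36)/((19284 - 8945)/(-1123 + 12731) + 5527) = -1006019/(36*(10339/11608 + 5527)) = -1006019/(36*64167755/11608) = -1006019/36*11608/64167755 = -6967702/1378305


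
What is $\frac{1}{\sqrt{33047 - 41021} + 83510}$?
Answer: $\frac{41755}{3486964037} - \frac{3 i \sqrt{886}}{6973928074} \approx 1.1975 \cdot 10^{-5} - 1.2804 \cdot 10^{-8} i$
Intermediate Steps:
$\frac{1}{\sqrt{33047 - 41021} + 83510} = \frac{1}{\sqrt{-7974} + 83510} = \frac{1}{3 i \sqrt{886} + 83510} = \frac{1}{83510 + 3 i \sqrt{886}}$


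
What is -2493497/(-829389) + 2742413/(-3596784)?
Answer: 54423113317/24253114512 ≈ 2.2440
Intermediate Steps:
-2493497/(-829389) + 2742413/(-3596784) = -2493497*(-1/829389) + 2742413*(-1/3596784) = 60817/20229 - 2742413/3596784 = 54423113317/24253114512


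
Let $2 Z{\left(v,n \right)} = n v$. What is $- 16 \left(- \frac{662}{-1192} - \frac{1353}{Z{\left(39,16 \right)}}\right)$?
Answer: $\frac{117186}{1937} \approx 60.499$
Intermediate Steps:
$Z{\left(v,n \right)} = \frac{n v}{2}$
$- 16 \left(- \frac{662}{-1192} - \frac{1353}{Z{\left(39,16 \right)}}\right) = - 16 \left(- \frac{662}{-1192} - \frac{1353}{\frac{1}{2} \cdot 16 \cdot 39}\right) = - 16 \left(\left(-662\right) \left(- \frac{1}{1192}\right) - \frac{1353}{312}\right) = - 16 \left(\frac{331}{596} - \frac{451}{104}\right) = \left(-16\right) \left(- \frac{58593}{15496}\right) = \frac{117186}{1937}$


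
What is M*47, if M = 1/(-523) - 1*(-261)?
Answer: 6415594/523 ≈ 12267.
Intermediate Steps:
M = 136502/523 (M = -1/523 + 261 = 136502/523 ≈ 261.00)
M*47 = (136502/523)*47 = 6415594/523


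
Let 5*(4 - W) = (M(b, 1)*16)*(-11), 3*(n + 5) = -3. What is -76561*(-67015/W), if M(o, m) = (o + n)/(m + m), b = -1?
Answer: -25653677075/596 ≈ -4.3043e+7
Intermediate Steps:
n = -6 (n = -5 + (⅓)*(-3) = -5 - 1 = -6)
M(o, m) = (-6 + o)/(2*m) (M(o, m) = (o - 6)/(m + m) = (-6 + o)/((2*m)) = (-6 + o)*(1/(2*m)) = (-6 + o)/(2*m))
W = -596/5 (W = 4 - ((½)*(-6 - 1)/1)*16*(-11)/5 = 4 - ((½)*1*(-7))*16*(-11)/5 = 4 - (-7/2*16)*(-11)/5 = 4 - (-56)*(-11)/5 = 4 - ⅕*616 = 4 - 616/5 = -596/5 ≈ -119.20)
-76561*(-67015/W) = -76561/((-596/5/(-67015))) = -76561/((-596/5*(-1/67015))) = -76561/596/335075 = -76561*335075/596 = -25653677075/596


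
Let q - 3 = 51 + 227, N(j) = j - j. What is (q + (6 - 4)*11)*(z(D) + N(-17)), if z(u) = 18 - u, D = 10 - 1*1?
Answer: 2727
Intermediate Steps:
N(j) = 0
D = 9 (D = 10 - 1 = 9)
q = 281 (q = 3 + (51 + 227) = 3 + 278 = 281)
(q + (6 - 4)*11)*(z(D) + N(-17)) = (281 + (6 - 4)*11)*((18 - 1*9) + 0) = (281 + 2*11)*((18 - 9) + 0) = (281 + 22)*(9 + 0) = 303*9 = 2727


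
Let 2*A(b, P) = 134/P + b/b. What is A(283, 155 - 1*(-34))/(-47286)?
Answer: -323/17874108 ≈ -1.8071e-5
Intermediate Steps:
A(b, P) = ½ + 67/P (A(b, P) = (134/P + b/b)/2 = (134/P + 1)/2 = (1 + 134/P)/2 = ½ + 67/P)
A(283, 155 - 1*(-34))/(-47286) = ((134 + (155 - 1*(-34)))/(2*(155 - 1*(-34))))/(-47286) = ((134 + (155 + 34))/(2*(155 + 34)))*(-1/47286) = ((½)*(134 + 189)/189)*(-1/47286) = ((½)*(1/189)*323)*(-1/47286) = (323/378)*(-1/47286) = -323/17874108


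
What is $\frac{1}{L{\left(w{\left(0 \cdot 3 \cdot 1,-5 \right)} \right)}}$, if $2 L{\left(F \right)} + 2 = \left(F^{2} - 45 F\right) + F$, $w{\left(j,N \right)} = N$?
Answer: $\frac{2}{243} \approx 0.0082304$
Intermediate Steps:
$L{\left(F \right)} = -1 + \frac{F^{2}}{2} - 22 F$ ($L{\left(F \right)} = -1 + \frac{\left(F^{2} - 45 F\right) + F}{2} = -1 + \frac{F^{2} - 44 F}{2} = -1 + \left(\frac{F^{2}}{2} - 22 F\right) = -1 + \frac{F^{2}}{2} - 22 F$)
$\frac{1}{L{\left(w{\left(0 \cdot 3 \cdot 1,-5 \right)} \right)}} = \frac{1}{-1 + \frac{\left(-5\right)^{2}}{2} - -110} = \frac{1}{-1 + \frac{1}{2} \cdot 25 + 110} = \frac{1}{-1 + \frac{25}{2} + 110} = \frac{1}{\frac{243}{2}} = \frac{2}{243}$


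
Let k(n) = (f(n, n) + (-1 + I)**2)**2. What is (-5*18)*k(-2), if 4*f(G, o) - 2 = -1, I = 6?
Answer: -459045/8 ≈ -57381.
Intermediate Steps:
f(G, o) = 1/4 (f(G, o) = 1/2 + (1/4)*(-1) = 1/2 - 1/4 = 1/4)
k(n) = 10201/16 (k(n) = (1/4 + (-1 + 6)**2)**2 = (1/4 + 5**2)**2 = (1/4 + 25)**2 = (101/4)**2 = 10201/16)
(-5*18)*k(-2) = -5*18*(10201/16) = -90*10201/16 = -459045/8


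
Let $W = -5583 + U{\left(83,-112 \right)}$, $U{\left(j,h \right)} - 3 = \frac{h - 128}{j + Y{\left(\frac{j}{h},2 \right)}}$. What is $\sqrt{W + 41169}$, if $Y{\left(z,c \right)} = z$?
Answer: $\frac{\sqrt{335613801989}}{3071} \approx 188.64$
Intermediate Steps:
$U{\left(j,h \right)} = 3 + \frac{-128 + h}{j + \frac{j}{h}}$ ($U{\left(j,h \right)} = 3 + \frac{h - 128}{j + \frac{j}{h}} = 3 + \frac{-128 + h}{j + \frac{j}{h}}$)
$W = - \frac{17145140}{3071}$ ($W = -5583 + \frac{3 \cdot 83 - 112 \left(-128 - 112 + 3 \cdot 83\right)}{83 \left(1 - 112\right)} = -5583 + \frac{249 - 112 \left(-128 - 112 + 249\right)}{83 \left(-111\right)} = -5583 + \frac{1}{83} \left(- \frac{1}{111}\right) \left(249 - 1008\right) = -5583 + \frac{1}{83} \left(- \frac{1}{111}\right) \left(-759\right) = -5583 + \frac{253}{3071} = - \frac{17145140}{3071} \approx -5582.9$)
$\sqrt{W + 41169} = \sqrt{- \frac{17145140}{3071} + 41169} = \sqrt{\frac{109284859}{3071}} = \frac{\sqrt{335613801989}}{3071}$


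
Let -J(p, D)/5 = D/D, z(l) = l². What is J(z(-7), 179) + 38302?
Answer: 38297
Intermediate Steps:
J(p, D) = -5 (J(p, D) = -5*D/D = -5*1 = -5)
J(z(-7), 179) + 38302 = -5 + 38302 = 38297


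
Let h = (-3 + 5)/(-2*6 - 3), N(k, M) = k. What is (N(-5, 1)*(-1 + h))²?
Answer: 289/9 ≈ 32.111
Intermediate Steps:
h = -2/15 (h = 2/(-12 - 3) = 2/(-15) = 2*(-1/15) = -2/15 ≈ -0.13333)
(N(-5, 1)*(-1 + h))² = (-5*(-1 - 2/15))² = (-5*(-17/15))² = (17/3)² = 289/9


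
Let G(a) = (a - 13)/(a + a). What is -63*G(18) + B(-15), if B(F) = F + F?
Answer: -155/4 ≈ -38.750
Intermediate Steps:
G(a) = (-13 + a)/(2*a) (G(a) = (-13 + a)/((2*a)) = (-13 + a)*(1/(2*a)) = (-13 + a)/(2*a))
B(F) = 2*F
-63*G(18) + B(-15) = -63*(-13 + 18)/(2*18) + 2*(-15) = -63*5/(2*18) - 30 = -63*5/36 - 30 = -35/4 - 30 = -155/4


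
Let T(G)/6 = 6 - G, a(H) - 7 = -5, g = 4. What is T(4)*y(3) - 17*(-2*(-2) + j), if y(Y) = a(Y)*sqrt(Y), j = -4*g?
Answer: 204 + 24*sqrt(3) ≈ 245.57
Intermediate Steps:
a(H) = 2 (a(H) = 7 - 5 = 2)
T(G) = 36 - 6*G (T(G) = 6*(6 - G) = 36 - 6*G)
j = -16 (j = -4*4 = -16)
y(Y) = 2*sqrt(Y)
T(4)*y(3) - 17*(-2*(-2) + j) = (36 - 6*4)*(2*sqrt(3)) - 17*(-2*(-2) - 16) = (36 - 24)*(2*sqrt(3)) - 17*(4 - 16) = 12*(2*sqrt(3)) - 17*(-12) = 24*sqrt(3) + 204 = 204 + 24*sqrt(3)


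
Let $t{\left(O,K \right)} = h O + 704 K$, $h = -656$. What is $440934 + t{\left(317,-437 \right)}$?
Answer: $-74666$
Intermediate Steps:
$t{\left(O,K \right)} = - 656 O + 704 K$
$440934 + t{\left(317,-437 \right)} = 440934 + \left(\left(-656\right) 317 + 704 \left(-437\right)\right) = 440934 - 515600 = -74666$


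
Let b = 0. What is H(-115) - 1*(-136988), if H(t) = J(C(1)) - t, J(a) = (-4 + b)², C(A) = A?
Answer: 137119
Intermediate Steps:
J(a) = 16 (J(a) = (-4 + 0)² = (-4)² = 16)
H(t) = 16 - t
H(-115) - 1*(-136988) = (16 - 1*(-115)) - 1*(-136988) = (16 + 115) + 136988 = 131 + 136988 = 137119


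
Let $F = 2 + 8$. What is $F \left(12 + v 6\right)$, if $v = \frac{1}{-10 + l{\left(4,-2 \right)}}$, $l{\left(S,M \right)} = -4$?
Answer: $\frac{810}{7} \approx 115.71$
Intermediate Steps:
$v = - \frac{1}{14}$ ($v = \frac{1}{-10 - 4} = \frac{1}{-14} = - \frac{1}{14} \approx -0.071429$)
$F = 10$
$F \left(12 + v 6\right) = 10 \left(12 - \frac{3}{7}\right) = 10 \cdot \frac{81}{7} = \frac{810}{7}$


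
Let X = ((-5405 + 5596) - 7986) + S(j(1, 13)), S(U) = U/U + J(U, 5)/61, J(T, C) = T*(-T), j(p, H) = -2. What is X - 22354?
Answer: -1839032/61 ≈ -30148.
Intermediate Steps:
J(T, C) = -T²
S(U) = 1 - U²/61 (S(U) = U/U - U²/61 = 1 - U²*(1/61) = 1 - U²/61)
X = -475438/61 (X = ((-5405 + 5596) - 7986) + (1 - 1/61*(-2)²) = (191 - 7986) + (1 - 1/61*4) = -7795 + (1 - 4/61) = -7795 + 57/61 = -475438/61 ≈ -7794.1)
X - 22354 = -475438/61 - 22354 = -1839032/61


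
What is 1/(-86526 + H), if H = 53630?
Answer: -1/32896 ≈ -3.0399e-5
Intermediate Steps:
1/(-86526 + H) = 1/(-86526 + 53630) = 1/(-32896) = -1/32896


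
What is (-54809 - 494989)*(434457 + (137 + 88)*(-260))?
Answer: -206700406686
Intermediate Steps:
(-54809 - 494989)*(434457 + (137 + 88)*(-260)) = -549798*(434457 + 225*(-260)) = -549798*(434457 - 58500) = -549798*375957 = -206700406686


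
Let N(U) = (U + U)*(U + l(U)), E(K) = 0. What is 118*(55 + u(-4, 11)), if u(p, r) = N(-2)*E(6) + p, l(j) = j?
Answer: 6018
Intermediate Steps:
N(U) = 4*U² (N(U) = (U + U)*(U + U) = (2*U)*(2*U) = 4*U²)
u(p, r) = p (u(p, r) = (4*(-2)²)*0 + p = (4*4)*0 + p = 16*0 + p = 0 + p = p)
118*(55 + u(-4, 11)) = 118*(55 - 4) = 118*51 = 6018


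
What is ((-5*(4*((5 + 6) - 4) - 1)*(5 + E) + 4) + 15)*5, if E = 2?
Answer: -4630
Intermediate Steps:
((-5*(4*((5 + 6) - 4) - 1)*(5 + E) + 4) + 15)*5 = ((-5*(4*((5 + 6) - 4) - 1)*(5 + 2) + 4) + 15)*5 = ((-5*(4*(11 - 4) - 1)*7 + 4) + 15)*5 = ((-5*(4*7 - 1)*7 + 4) + 15)*5 = ((-5*(28 - 1)*7 + 4) + 15)*5 = ((-135*7 + 4) + 15)*5 = ((-5*189 + 4) + 15)*5 = ((-945 + 4) + 15)*5 = (-941 + 15)*5 = -926*5 = -4630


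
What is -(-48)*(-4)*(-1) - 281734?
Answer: -281542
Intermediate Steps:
-(-48)*(-4)*(-1) - 281734 = -16*12*(-1) - 281734 = -192*(-1) - 281734 = 192 - 281734 = -281542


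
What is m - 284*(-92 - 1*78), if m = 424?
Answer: 48704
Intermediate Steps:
m - 284*(-92 - 1*78) = 424 - 284*(-92 - 1*78) = 424 - 284*(-92 - 78) = 424 - 284*(-170) = 424 + 48280 = 48704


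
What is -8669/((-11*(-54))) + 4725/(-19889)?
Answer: -175224391/11814066 ≈ -14.832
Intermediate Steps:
-8669/((-11*(-54))) + 4725/(-19889) = -8669/594 + 4725*(-1/19889) = -8669*1/594 - 4725/19889 = -8669/594 - 4725/19889 = -175224391/11814066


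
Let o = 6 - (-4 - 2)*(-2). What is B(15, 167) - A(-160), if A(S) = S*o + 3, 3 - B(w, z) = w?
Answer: -975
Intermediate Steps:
o = -6 (o = 6 - (-6)*(-2) = 6 - 1*12 = 6 - 12 = -6)
B(w, z) = 3 - w
A(S) = 3 - 6*S (A(S) = S*(-6) + 3 = -6*S + 3 = 3 - 6*S)
B(15, 167) - A(-160) = (3 - 1*15) - (3 - 6*(-160)) = (3 - 15) - (3 + 960) = -12 - 1*963 = -12 - 963 = -975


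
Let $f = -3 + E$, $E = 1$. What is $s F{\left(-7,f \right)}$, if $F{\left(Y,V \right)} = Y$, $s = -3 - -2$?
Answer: $7$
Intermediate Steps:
$s = -1$ ($s = -3 + 2 = -1$)
$f = -2$ ($f = -3 + 1 = -2$)
$s F{\left(-7,f \right)} = \left(-1\right) \left(-7\right) = 7$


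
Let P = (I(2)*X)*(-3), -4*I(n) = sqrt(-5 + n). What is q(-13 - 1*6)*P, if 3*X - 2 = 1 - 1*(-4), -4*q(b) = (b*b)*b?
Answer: 48013*I*sqrt(3)/16 ≈ 5197.6*I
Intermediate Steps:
q(b) = -b**3/4 (q(b) = -b*b*b/4 = -b**2*b/4 = -b**3/4)
X = 7/3 (X = 2/3 + (1 - 1*(-4))/3 = 2/3 + (1 + 4)/3 = 2/3 + (1/3)*5 = 2/3 + 5/3 = 7/3 ≈ 2.3333)
I(n) = -sqrt(-5 + n)/4
P = 7*I*sqrt(3)/4 (P = (-sqrt(-5 + 2)/4*(7/3))*(-3) = (-I*sqrt(3)/4*(7/3))*(-3) = -7*I*sqrt(3)/12*(-3) = 7*I*sqrt(3)/4 ≈ 3.0311*I)
q(-13 - 1*6)*P = (-(-13 - 1*6)**3/4)*(7*I*sqrt(3)/4) = (-(-13 - 6)**3/4)*(7*I*sqrt(3)/4) = (-1/4*(-19)**3)*(7*I*sqrt(3)/4) = (-1/4*(-6859))*(7*I*sqrt(3)/4) = 6859*(7*I*sqrt(3)/4)/4 = 48013*I*sqrt(3)/16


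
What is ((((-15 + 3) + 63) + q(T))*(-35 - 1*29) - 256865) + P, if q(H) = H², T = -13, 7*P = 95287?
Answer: -1801328/7 ≈ -2.5733e+5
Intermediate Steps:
P = 95287/7 (P = (⅐)*95287 = 95287/7 ≈ 13612.)
((((-15 + 3) + 63) + q(T))*(-35 - 1*29) - 256865) + P = ((((-15 + 3) + 63) + (-13)²)*(-35 - 1*29) - 256865) + 95287/7 = (((-12 + 63) + 169)*(-35 - 29) - 256865) + 95287/7 = ((51 + 169)*(-64) - 256865) + 95287/7 = (220*(-64) - 256865) + 95287/7 = (-14080 - 256865) + 95287/7 = -270945 + 95287/7 = -1801328/7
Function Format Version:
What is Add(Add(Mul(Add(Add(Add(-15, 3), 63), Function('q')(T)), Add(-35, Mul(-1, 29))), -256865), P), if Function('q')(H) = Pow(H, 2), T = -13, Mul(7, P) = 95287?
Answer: Rational(-1801328, 7) ≈ -2.5733e+5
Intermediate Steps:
P = Rational(95287, 7) (P = Mul(Rational(1, 7), 95287) = Rational(95287, 7) ≈ 13612.)
Add(Add(Mul(Add(Add(Add(-15, 3), 63), Function('q')(T)), Add(-35, Mul(-1, 29))), -256865), P) = Add(Add(Mul(Add(Add(Add(-15, 3), 63), Pow(-13, 2)), Add(-35, Mul(-1, 29))), -256865), Rational(95287, 7)) = Add(Add(Mul(Add(Add(-12, 63), 169), Add(-35, -29)), -256865), Rational(95287, 7)) = Add(Add(Mul(Add(51, 169), -64), -256865), Rational(95287, 7)) = Add(Add(Mul(220, -64), -256865), Rational(95287, 7)) = Add(Add(-14080, -256865), Rational(95287, 7)) = Add(-270945, Rational(95287, 7)) = Rational(-1801328, 7)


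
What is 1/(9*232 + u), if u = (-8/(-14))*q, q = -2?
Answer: 7/14608 ≈ 0.00047919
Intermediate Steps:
u = -8/7 (u = -8/(-14)*(-2) = -8*(-1/14)*(-2) = (4/7)*(-2) = -8/7 ≈ -1.1429)
1/(9*232 + u) = 1/(9*232 - 8/7) = 1/(2088 - 8/7) = 1/(14608/7) = 7/14608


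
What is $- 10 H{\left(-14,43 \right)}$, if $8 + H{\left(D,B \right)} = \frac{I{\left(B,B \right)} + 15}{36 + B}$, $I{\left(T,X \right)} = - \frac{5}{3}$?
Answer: $\frac{18560}{237} \approx 78.312$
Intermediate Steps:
$I{\left(T,X \right)} = - \frac{5}{3}$ ($I{\left(T,X \right)} = \left(-5\right) \frac{1}{3} = - \frac{5}{3}$)
$H{\left(D,B \right)} = -8 + \frac{40}{3 \left(36 + B\right)}$ ($H{\left(D,B \right)} = -8 + \frac{- \frac{5}{3} + 15}{36 + B} = -8 + \frac{40}{3 \left(36 + B\right)}$)
$- 10 H{\left(-14,43 \right)} = - 10 \frac{8 \left(-103 - 129\right)}{3 \left(36 + 43\right)} = - 10 \frac{8 \left(-103 - 129\right)}{3 \cdot 79} = - 10 \cdot \frac{8}{3} \cdot \frac{1}{79} \left(-232\right) = \left(-10\right) \left(- \frac{1856}{237}\right) = \frac{18560}{237}$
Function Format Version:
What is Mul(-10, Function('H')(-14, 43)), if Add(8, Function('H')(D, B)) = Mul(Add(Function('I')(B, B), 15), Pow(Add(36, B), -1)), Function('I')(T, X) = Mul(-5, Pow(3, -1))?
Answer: Rational(18560, 237) ≈ 78.312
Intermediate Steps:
Function('I')(T, X) = Rational(-5, 3) (Function('I')(T, X) = Mul(-5, Rational(1, 3)) = Rational(-5, 3))
Function('H')(D, B) = Add(-8, Mul(Rational(40, 3), Pow(Add(36, B), -1))) (Function('H')(D, B) = Add(-8, Mul(Add(Rational(-5, 3), 15), Pow(Add(36, B), -1))) = Add(-8, Mul(Rational(40, 3), Pow(Add(36, B), -1))))
Mul(-10, Function('H')(-14, 43)) = Mul(-10, Mul(Rational(8, 3), Pow(Add(36, 43), -1), Add(-103, Mul(-3, 43)))) = Mul(-10, Mul(Rational(8, 3), Pow(79, -1), Add(-103, -129))) = Mul(-10, Mul(Rational(8, 3), Rational(1, 79), -232)) = Mul(-10, Rational(-1856, 237)) = Rational(18560, 237)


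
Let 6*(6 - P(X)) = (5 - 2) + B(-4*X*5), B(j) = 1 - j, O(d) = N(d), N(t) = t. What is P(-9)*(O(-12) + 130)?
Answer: 12508/3 ≈ 4169.3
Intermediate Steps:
O(d) = d
P(X) = 16/3 - 10*X/3 (P(X) = 6 - ((5 - 2) + (1 - (-4*X)*5))/6 = 6 - (3 + (1 - (-20)*X))/6 = 6 - (3 + (1 + 20*X))/6 = 6 - (4 + 20*X)/6 = 6 + (-⅔ - 10*X/3) = 16/3 - 10*X/3)
P(-9)*(O(-12) + 130) = (16/3 - 10/3*(-9))*(-12 + 130) = (16/3 + 30)*118 = (106/3)*118 = 12508/3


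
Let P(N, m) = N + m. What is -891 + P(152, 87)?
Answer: -652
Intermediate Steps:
-891 + P(152, 87) = -891 + (152 + 87) = -891 + 239 = -652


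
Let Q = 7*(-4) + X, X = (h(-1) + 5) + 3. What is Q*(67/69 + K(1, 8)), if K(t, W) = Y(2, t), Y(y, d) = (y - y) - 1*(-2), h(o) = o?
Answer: -1435/23 ≈ -62.391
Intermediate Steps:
X = 7 (X = (-1 + 5) + 3 = 4 + 3 = 7)
Y(y, d) = 2 (Y(y, d) = 0 + 2 = 2)
K(t, W) = 2
Q = -21 (Q = 7*(-4) + 7 = -28 + 7 = -21)
Q*(67/69 + K(1, 8)) = -21*(67/69 + 2) = -21*205/69 = -1435/23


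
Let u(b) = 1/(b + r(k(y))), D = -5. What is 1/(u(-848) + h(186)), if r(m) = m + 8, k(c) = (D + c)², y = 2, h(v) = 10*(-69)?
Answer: -831/573391 ≈ -0.0014493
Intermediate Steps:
h(v) = -690
k(c) = (-5 + c)²
r(m) = 8 + m
u(b) = 1/(17 + b) (u(b) = 1/(b + (8 + (-5 + 2)²)) = 1/(b + (8 + (-3)²)) = 1/(b + (8 + 9)) = 1/(b + 17) = 1/(17 + b))
1/(u(-848) + h(186)) = 1/(1/(17 - 848) - 690) = 1/(1/(-831) - 690) = 1/(-1/831 - 690) = 1/(-573391/831) = -831/573391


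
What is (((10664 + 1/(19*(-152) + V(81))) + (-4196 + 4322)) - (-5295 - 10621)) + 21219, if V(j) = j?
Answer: 134525474/2807 ≈ 47925.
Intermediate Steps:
(((10664 + 1/(19*(-152) + V(81))) + (-4196 + 4322)) - (-5295 - 10621)) + 21219 = (((10664 + 1/(19*(-152) + 81)) + (-4196 + 4322)) - (-5295 - 10621)) + 21219 = (((10664 + 1/(-2888 + 81)) + 126) - 1*(-15916)) + 21219 = (((10664 + 1/(-2807)) + 126) + 15916) + 21219 = (((10664 - 1/2807) + 126) + 15916) + 21219 = ((29933847/2807 + 126) + 15916) + 21219 = (30287529/2807 + 15916) + 21219 = 74963741/2807 + 21219 = 134525474/2807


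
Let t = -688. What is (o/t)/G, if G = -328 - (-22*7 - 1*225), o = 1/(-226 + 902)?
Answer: -1/23719488 ≈ -4.2159e-8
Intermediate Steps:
o = 1/676 ≈ 0.0014793
G = 51 (G = -328 - (-154 - 225) = -328 - 1*(-379) = -328 + 379 = 51)
(o/t)/G = ((1/676)/(-688))/51 = ((1/676)*(-1/688))*(1/51) = -1/465088*1/51 = -1/23719488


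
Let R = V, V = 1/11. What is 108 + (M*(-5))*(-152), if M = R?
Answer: 1948/11 ≈ 177.09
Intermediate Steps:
V = 1/11 ≈ 0.090909
R = 1/11 ≈ 0.090909
M = 1/11 ≈ 0.090909
108 + (M*(-5))*(-152) = 108 + ((1/11)*(-5))*(-152) = 108 - 5/11*(-152) = 108 + 760/11 = 1948/11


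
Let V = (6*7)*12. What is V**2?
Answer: 254016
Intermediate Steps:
V = 504 (V = 42*12 = 504)
V**2 = 504**2 = 254016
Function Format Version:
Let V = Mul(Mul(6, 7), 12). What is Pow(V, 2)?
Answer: 254016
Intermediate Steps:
V = 504 (V = Mul(42, 12) = 504)
Pow(V, 2) = Pow(504, 2) = 254016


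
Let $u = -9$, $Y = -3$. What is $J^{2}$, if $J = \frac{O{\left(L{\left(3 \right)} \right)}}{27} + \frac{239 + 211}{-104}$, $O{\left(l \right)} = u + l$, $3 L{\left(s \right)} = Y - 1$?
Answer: $\frac{393506569}{17740944} \approx 22.181$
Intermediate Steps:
$L{\left(s \right)} = - \frac{4}{3}$ ($L{\left(s \right)} = \frac{-3 - 1}{3} = \frac{1}{3} \left(-4\right) = - \frac{4}{3}$)
$O{\left(l \right)} = -9 + l$
$J = - \frac{19837}{4212}$ ($J = \frac{-9 - \frac{4}{3}}{27} + \frac{239 + 211}{-104} = \left(- \frac{31}{3}\right) \frac{1}{27} + 450 \left(- \frac{1}{104}\right) = - \frac{31}{81} - \frac{225}{52} = - \frac{19837}{4212} \approx -4.7096$)
$J^{2} = \left(- \frac{19837}{4212}\right)^{2} = \frac{393506569}{17740944}$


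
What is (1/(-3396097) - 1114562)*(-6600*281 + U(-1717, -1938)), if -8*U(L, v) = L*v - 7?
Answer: 68754941479715730585/27168776 ≈ 2.5307e+12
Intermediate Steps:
U(L, v) = 7/8 - L*v/8 (U(L, v) = -(L*v - 7)/8 = -(-7 + L*v)/8 = 7/8 - L*v/8)
(1/(-3396097) - 1114562)*(-6600*281 + U(-1717, -1938)) = (1/(-3396097) - 1114562)*(-6600*281 + (7/8 - ⅛*(-1717)*(-1938))) = (-1/3396097 - 1114562)*(-1854600 + (7/8 - 1663773/4)) = -3785160664515*(-1854600 - 3327539/8)/3396097 = -3785160664515/3396097*(-18164339/8) = 68754941479715730585/27168776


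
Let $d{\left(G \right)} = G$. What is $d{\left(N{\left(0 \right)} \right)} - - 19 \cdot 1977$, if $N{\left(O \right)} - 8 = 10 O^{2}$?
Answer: $37571$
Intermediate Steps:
$N{\left(O \right)} = 8 + 10 O^{2}$
$d{\left(N{\left(0 \right)} \right)} - - 19 \cdot 1977 = \left(8 + 10 \cdot 0^{2}\right) - - 19 \cdot 1977 = \left(8 + 10 \cdot 0\right) - \left(-1\right) 37563 = \left(8 + 0\right) - -37563 = 8 + 37563 = 37571$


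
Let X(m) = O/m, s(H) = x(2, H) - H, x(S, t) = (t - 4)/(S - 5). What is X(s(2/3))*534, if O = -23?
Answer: -55269/2 ≈ -27635.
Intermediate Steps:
x(S, t) = (-4 + t)/(-5 + S)
s(H) = 4/3 - 4*H/3 (s(H) = (-4 + H)/(-5 + 2) - H = (-4 + H)/(-3) - H = -(-4 + H)/3 - H = (4/3 - H/3) - H = 4/3 - 4*H/3)
X(m) = -23/m
X(s(2/3))*534 = -23/(4/3 - 8/(3*3))*534 = -23/(4/3 - 4/3*2/3)*534 = -23/(4/3 - 8/9)*534 = -23/4/9*534 = -23*9/4*534 = -207/4*534 = -55269/2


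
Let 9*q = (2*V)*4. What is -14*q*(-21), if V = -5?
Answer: -3920/3 ≈ -1306.7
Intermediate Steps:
q = -40/9 (q = ((2*(-5))*4)/9 = (-10*4)/9 = (1/9)*(-40) = -40/9 ≈ -4.4444)
-14*q*(-21) = -14*(-40/9)*(-21) = (560/9)*(-21) = -3920/3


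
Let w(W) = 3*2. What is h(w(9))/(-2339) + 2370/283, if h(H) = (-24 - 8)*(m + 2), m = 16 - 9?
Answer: 5624934/661937 ≈ 8.4977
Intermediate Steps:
m = 7
w(W) = 6
h(H) = -288 (h(H) = (-24 - 8)*(7 + 2) = -32*9 = -288)
h(w(9))/(-2339) + 2370/283 = -288/(-2339) + 2370/283 = -288*(-1/2339) + 2370*(1/283) = 288/2339 + 2370/283 = 5624934/661937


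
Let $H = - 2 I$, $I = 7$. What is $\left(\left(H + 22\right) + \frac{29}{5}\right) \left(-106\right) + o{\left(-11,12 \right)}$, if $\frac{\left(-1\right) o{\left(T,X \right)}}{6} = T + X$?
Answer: $- \frac{7344}{5} \approx -1468.8$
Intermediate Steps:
$o{\left(T,X \right)} = - 6 T - 6 X$ ($o{\left(T,X \right)} = - 6 \left(T + X\right) = - 6 T - 6 X$)
$H = -14$ ($H = \left(-2\right) 7 = -14$)
$\left(\left(H + 22\right) + \frac{29}{5}\right) \left(-106\right) + o{\left(-11,12 \right)} = \left(\left(-14 + 22\right) + \frac{29}{5}\right) \left(-106\right) - 6 = \left(8 + 29 \cdot \frac{1}{5}\right) \left(-106\right) + \left(66 - 72\right) = \left(8 + \frac{29}{5}\right) \left(-106\right) - 6 = \frac{69}{5} \left(-106\right) - 6 = - \frac{7314}{5} - 6 = - \frac{7344}{5}$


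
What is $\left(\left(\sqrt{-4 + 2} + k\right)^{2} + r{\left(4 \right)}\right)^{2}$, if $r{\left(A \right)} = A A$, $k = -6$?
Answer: $2212 - 1200 i \sqrt{2} \approx 2212.0 - 1697.1 i$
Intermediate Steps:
$r{\left(A \right)} = A^{2}$
$\left(\left(\sqrt{-4 + 2} + k\right)^{2} + r{\left(4 \right)}\right)^{2} = \left(\left(\sqrt{-4 + 2} - 6\right)^{2} + 4^{2}\right)^{2} = \left(\left(\sqrt{-2} - 6\right)^{2} + 16\right)^{2} = \left(\left(i \sqrt{2} - 6\right)^{2} + 16\right)^{2} = \left(\left(-6 + i \sqrt{2}\right)^{2} + 16\right)^{2} = \left(16 + \left(-6 + i \sqrt{2}\right)^{2}\right)^{2}$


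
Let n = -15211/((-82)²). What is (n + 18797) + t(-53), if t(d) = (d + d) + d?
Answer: 3056261/164 ≈ 18636.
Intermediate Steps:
n = -371/164 (n = -15211/6724 = -15211*1/6724 = -371/164 ≈ -2.2622)
t(d) = 3*d (t(d) = 2*d + d = 3*d)
(n + 18797) + t(-53) = (-371/164 + 18797) + 3*(-53) = 3082337/164 - 159 = 3056261/164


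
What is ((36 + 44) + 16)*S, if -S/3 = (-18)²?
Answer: -93312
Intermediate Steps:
S = -972 (S = -3*(-18)² = -3*324 = -972)
((36 + 44) + 16)*S = ((36 + 44) + 16)*(-972) = (80 + 16)*(-972) = 96*(-972) = -93312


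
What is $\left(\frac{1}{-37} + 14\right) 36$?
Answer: $\frac{18612}{37} \approx 503.03$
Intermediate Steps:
$\left(\frac{1}{-37} + 14\right) 36 = \left(- \frac{1}{37} + 14\right) 36 = \frac{517}{37} \cdot 36 = \frac{18612}{37}$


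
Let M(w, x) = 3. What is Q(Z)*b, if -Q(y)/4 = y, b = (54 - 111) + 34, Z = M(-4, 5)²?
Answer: 828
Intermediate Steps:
Z = 9 (Z = 3² = 9)
b = -23 (b = -57 + 34 = -23)
Q(y) = -4*y
Q(Z)*b = -4*9*(-23) = -36*(-23) = 828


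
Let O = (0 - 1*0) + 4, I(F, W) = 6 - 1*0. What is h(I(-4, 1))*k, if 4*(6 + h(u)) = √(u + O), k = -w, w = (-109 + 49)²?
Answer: 21600 - 900*√10 ≈ 18754.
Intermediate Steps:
I(F, W) = 6 (I(F, W) = 6 + 0 = 6)
w = 3600 (w = (-60)² = 3600)
O = 4 (O = (0 + 0) + 4 = 0 + 4 = 4)
k = -3600 (k = -1*3600 = -3600)
h(u) = -6 + √(4 + u)/4 (h(u) = -6 + √(u + 4)/4 = -6 + √(4 + u)/4)
h(I(-4, 1))*k = (-6 + √(4 + 6)/4)*(-3600) = (-6 + √10/4)*(-3600) = 21600 - 900*√10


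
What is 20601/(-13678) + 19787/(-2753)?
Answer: -46765877/5379362 ≈ -8.6936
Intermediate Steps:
20601/(-13678) + 19787/(-2753) = 20601*(-1/13678) + 19787*(-1/2753) = -2943/1954 - 19787/2753 = -46765877/5379362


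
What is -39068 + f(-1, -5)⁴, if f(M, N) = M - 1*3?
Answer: -38812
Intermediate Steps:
f(M, N) = -3 + M (f(M, N) = M - 3 = -3 + M)
-39068 + f(-1, -5)⁴ = -39068 + (-3 - 1)⁴ = -39068 + (-4)⁴ = -39068 + 256 = -38812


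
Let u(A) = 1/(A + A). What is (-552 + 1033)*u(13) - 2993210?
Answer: -5986383/2 ≈ -2.9932e+6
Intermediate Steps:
u(A) = 1/(2*A)
(-552 + 1033)*u(13) - 2993210 = (-552 + 1033)*((1/2)/13) - 2993210 = 481*((1/2)*(1/13)) - 2993210 = 481*(1/26) - 2993210 = 37/2 - 2993210 = -5986383/2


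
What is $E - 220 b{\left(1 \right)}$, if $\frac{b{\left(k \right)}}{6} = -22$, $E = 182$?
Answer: $29222$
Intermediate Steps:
$b{\left(k \right)} = -132$ ($b{\left(k \right)} = 6 \left(-22\right) = -132$)
$E - 220 b{\left(1 \right)} = 182 - -29040 = 182 + 29040 = 29222$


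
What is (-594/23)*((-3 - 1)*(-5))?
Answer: -11880/23 ≈ -516.52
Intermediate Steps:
(-594/23)*((-3 - 1)*(-5)) = (-594/23)*(-4*(-5)) = -33*18/23*20 = -594/23*20 = -11880/23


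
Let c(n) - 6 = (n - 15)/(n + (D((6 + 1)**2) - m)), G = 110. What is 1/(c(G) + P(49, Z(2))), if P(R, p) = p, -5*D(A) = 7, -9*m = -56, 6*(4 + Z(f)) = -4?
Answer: 13821/31253 ≈ 0.44223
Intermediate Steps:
Z(f) = -14/3 (Z(f) = -4 + (1/6)*(-4) = -4 - 2/3 = -14/3)
m = 56/9 (m = -1/9*(-56) = 56/9 ≈ 6.2222)
D(A) = -7/5 (D(A) = -1/5*7 = -7/5)
c(n) = 6 + (-15 + n)/(-343/45 + n) (c(n) = 6 + (n - 15)/(n + (-7/5 - 1*56/9)) = 6 + (-15 + n)/(n + (-7/5 - 56/9)) = 6 + (-15 + n)/(n - 343/45) = 6 + (-15 + n)/(-343/45 + n))
1/(c(G) + P(49, Z(2))) = 1/(3*(-911 + 105*110)/(-343 + 45*110) - 14/3) = 1/(3*(-911 + 11550)/(-343 + 4950) - 14/3) = 1/(3*10639/4607 - 14/3) = 1/(3*(1/4607)*10639 - 14/3) = 1/(31917/4607 - 14/3) = 1/(31253/13821) = 13821/31253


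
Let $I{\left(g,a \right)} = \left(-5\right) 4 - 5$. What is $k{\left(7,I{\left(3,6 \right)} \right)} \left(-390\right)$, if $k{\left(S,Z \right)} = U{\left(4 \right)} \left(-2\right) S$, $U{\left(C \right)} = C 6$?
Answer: $131040$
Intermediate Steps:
$U{\left(C \right)} = 6 C$
$I{\left(g,a \right)} = -25$ ($I{\left(g,a \right)} = -20 - 5 = -25$)
$k{\left(S,Z \right)} = - 48 S$ ($k{\left(S,Z \right)} = 6 \cdot 4 \left(-2\right) S = 24 \left(-2\right) S = - 48 S$)
$k{\left(7,I{\left(3,6 \right)} \right)} \left(-390\right) = \left(-48\right) 7 \left(-390\right) = \left(-336\right) \left(-390\right) = 131040$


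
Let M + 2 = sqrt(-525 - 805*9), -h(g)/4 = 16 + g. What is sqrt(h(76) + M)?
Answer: sqrt(-370 + I*sqrt(7770)) ≈ 2.2754 + 19.37*I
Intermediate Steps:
h(g) = -64 - 4*g (h(g) = -4*(16 + g) = -64 - 4*g)
M = -2 + I*sqrt(7770) (M = -2 + sqrt(-525 - 805*9) = -2 + sqrt(-525 - 7245) = -2 + sqrt(-7770) = -2 + I*sqrt(7770) ≈ -2.0 + 88.148*I)
sqrt(h(76) + M) = sqrt((-64 - 4*76) + (-2 + I*sqrt(7770))) = sqrt((-64 - 304) + (-2 + I*sqrt(7770))) = sqrt(-368 + (-2 + I*sqrt(7770))) = sqrt(-370 + I*sqrt(7770))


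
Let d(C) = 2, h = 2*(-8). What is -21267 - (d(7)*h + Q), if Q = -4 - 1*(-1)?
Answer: -21232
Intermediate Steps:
h = -16
Q = -3 (Q = -4 + 1 = -3)
-21267 - (d(7)*h + Q) = -21267 - (2*(-16) - 3) = -21267 - (-32 - 3) = -21267 - 1*(-35) = -21267 + 35 = -21232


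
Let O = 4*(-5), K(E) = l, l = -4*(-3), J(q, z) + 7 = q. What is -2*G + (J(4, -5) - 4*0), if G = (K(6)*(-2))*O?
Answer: -963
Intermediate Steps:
J(q, z) = -7 + q
l = 12
K(E) = 12
O = -20
G = 480 (G = (12*(-2))*(-20) = -24*(-20) = 480)
-2*G + (J(4, -5) - 4*0) = -2*480 + ((-7 + 4) - 4*0) = -960 + (-3 + 0) = -960 - 3 = -963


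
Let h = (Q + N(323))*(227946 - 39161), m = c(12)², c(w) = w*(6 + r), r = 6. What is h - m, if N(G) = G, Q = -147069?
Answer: -27703464346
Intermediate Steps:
c(w) = 12*w (c(w) = w*(6 + 6) = w*12 = 12*w)
m = 20736 (m = (12*12)² = 144² = 20736)
h = -27703443610 (h = (-147069 + 323)*(227946 - 39161) = -146746*188785 = -27703443610)
h - m = -27703443610 - 1*20736 = -27703443610 - 20736 = -27703464346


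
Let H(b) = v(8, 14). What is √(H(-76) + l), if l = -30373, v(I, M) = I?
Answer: I*√30365 ≈ 174.26*I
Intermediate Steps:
H(b) = 8
√(H(-76) + l) = √(8 - 30373) = √(-30365) = I*√30365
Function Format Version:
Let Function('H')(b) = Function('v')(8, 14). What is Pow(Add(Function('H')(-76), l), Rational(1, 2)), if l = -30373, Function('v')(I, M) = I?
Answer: Mul(I, Pow(30365, Rational(1, 2))) ≈ Mul(174.26, I)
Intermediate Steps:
Function('H')(b) = 8
Pow(Add(Function('H')(-76), l), Rational(1, 2)) = Pow(Add(8, -30373), Rational(1, 2)) = Pow(-30365, Rational(1, 2)) = Mul(I, Pow(30365, Rational(1, 2)))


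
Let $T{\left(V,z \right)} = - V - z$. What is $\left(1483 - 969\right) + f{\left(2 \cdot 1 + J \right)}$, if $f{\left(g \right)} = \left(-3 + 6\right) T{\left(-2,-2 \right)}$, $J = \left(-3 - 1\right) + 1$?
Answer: $526$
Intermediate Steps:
$J = -3$ ($J = -4 + 1 = -3$)
$f{\left(g \right)} = 12$ ($f{\left(g \right)} = \left(-3 + 6\right) \left(\left(-1\right) \left(-2\right) - -2\right) = 3 \left(2 + 2\right) = 3 \cdot 4 = 12$)
$\left(1483 - 969\right) + f{\left(2 \cdot 1 + J \right)} = \left(1483 - 969\right) + 12 = 514 + 12 = 526$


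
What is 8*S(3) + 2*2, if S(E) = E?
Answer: 28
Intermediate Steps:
8*S(3) + 2*2 = 8*3 + 2*2 = 24 + 4 = 28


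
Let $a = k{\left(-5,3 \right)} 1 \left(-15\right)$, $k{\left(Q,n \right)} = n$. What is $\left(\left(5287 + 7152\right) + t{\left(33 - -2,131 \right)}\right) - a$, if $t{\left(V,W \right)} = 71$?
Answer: $12555$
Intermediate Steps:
$a = -45$ ($a = 3 \cdot 1 \left(-15\right) = 3 \left(-15\right) = -45$)
$\left(\left(5287 + 7152\right) + t{\left(33 - -2,131 \right)}\right) - a = \left(\left(5287 + 7152\right) + 71\right) - -45 = \left(12439 + 71\right) + 45 = 12510 + 45 = 12555$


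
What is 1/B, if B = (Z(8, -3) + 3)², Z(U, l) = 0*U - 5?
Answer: ¼ ≈ 0.25000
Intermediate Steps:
Z(U, l) = -5 (Z(U, l) = 0 - 5 = -5)
B = 4 (B = (-5 + 3)² = (-2)² = 4)
1/B = 1/4 = ¼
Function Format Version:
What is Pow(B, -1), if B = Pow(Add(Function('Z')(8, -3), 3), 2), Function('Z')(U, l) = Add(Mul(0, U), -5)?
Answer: Rational(1, 4) ≈ 0.25000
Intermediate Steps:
Function('Z')(U, l) = -5 (Function('Z')(U, l) = Add(0, -5) = -5)
B = 4 (B = Pow(Add(-5, 3), 2) = Pow(-2, 2) = 4)
Pow(B, -1) = Pow(4, -1) = Rational(1, 4)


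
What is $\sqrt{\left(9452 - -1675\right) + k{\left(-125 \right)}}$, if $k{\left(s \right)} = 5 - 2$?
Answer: $\sqrt{11130} \approx 105.5$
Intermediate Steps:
$k{\left(s \right)} = 3$ ($k{\left(s \right)} = 5 - 2 = 3$)
$\sqrt{\left(9452 - -1675\right) + k{\left(-125 \right)}} = \sqrt{\left(9452 - -1675\right) + 3} = \sqrt{\left(9452 + 1675\right) + 3} = \sqrt{11127 + 3} = \sqrt{11130}$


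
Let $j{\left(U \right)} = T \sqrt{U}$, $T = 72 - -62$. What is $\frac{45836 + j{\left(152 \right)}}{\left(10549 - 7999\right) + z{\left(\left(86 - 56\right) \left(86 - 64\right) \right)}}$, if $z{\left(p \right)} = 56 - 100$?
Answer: $\frac{3274}{179} + \frac{134 \sqrt{38}}{1253} \approx 18.95$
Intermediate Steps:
$T = 134$ ($T = 72 + 62 = 134$)
$z{\left(p \right)} = -44$ ($z{\left(p \right)} = 56 - 100 = -44$)
$j{\left(U \right)} = 134 \sqrt{U}$
$\frac{45836 + j{\left(152 \right)}}{\left(10549 - 7999\right) + z{\left(\left(86 - 56\right) \left(86 - 64\right) \right)}} = \frac{45836 + 134 \sqrt{152}}{\left(10549 - 7999\right) - 44} = \frac{45836 + 134 \cdot 2 \sqrt{38}}{2550 - 44} = \frac{45836 + 268 \sqrt{38}}{2506} = \left(45836 + 268 \sqrt{38}\right) \frac{1}{2506} = \frac{3274}{179} + \frac{134 \sqrt{38}}{1253}$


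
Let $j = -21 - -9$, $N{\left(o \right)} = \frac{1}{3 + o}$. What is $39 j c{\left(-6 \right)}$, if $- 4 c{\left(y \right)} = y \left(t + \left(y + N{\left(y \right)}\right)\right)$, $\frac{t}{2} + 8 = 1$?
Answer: $14274$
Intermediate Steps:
$t = -14$ ($t = -16 + 2 \cdot 1 = -16 + 2 = -14$)
$c{\left(y \right)} = - \frac{y \left(-14 + y + \frac{1}{3 + y}\right)}{4}$ ($c{\left(y \right)} = - \frac{y \left(-14 + \left(y + \frac{1}{3 + y}\right)\right)}{4} = - \frac{y \left(-14 + y + \frac{1}{3 + y}\right)}{4}$)
$j = -12$ ($j = -21 + 9 = -12$)
$39 j c{\left(-6 \right)} = 39 \left(-12\right) \frac{1}{4} \left(-6\right) \frac{1}{3 - 6} \left(41 - \left(-6\right)^{2} + 11 \left(-6\right)\right) = - 468 \cdot \frac{1}{4} \left(-6\right) \frac{1}{-3} \left(41 - 36 - 66\right) = - 468 \cdot \frac{1}{4} \left(-6\right) \left(- \frac{1}{3}\right) \left(41 - 36 - 66\right) = - 468 \cdot \frac{1}{4} \left(-6\right) \left(- \frac{1}{3}\right) \left(-61\right) = \left(-468\right) \left(- \frac{61}{2}\right) = 14274$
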